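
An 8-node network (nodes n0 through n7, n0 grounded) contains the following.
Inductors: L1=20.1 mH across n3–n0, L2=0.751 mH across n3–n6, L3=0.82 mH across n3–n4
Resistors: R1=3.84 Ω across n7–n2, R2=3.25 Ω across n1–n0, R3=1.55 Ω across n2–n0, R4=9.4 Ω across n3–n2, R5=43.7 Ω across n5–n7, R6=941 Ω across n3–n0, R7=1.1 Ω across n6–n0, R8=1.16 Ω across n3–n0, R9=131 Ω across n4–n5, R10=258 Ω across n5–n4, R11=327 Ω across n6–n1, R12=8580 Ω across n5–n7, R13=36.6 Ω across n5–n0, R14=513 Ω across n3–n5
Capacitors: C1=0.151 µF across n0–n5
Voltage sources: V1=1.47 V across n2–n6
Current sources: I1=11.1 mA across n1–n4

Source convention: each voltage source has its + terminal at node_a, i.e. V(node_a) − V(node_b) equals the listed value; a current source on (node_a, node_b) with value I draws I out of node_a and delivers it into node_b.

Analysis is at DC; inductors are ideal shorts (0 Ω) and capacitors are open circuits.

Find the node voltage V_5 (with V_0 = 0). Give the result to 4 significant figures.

0.5018 V

MNA unknowns: 7 node voltages V₁..V_7 plus 4 source currents (L1, L2, L3, V1)
L1: row V3−V0=0, i_L1 at 3,0
R1: Y=0.2604 on G[7,2]
R2: Y=0.3077 on G[1,0]
R3: Y=0.6452 on G[2,0]
L2: row V3−V6=0, i_L2 at 3,6
L3: row V3−V4=0, i_L3 at 3,4
R4: Y=0.1064 on G[3,2]
R5: Y=0.02288 on G[5,7]
R6: Y=0.001063 on G[3,0]
R7: Y=0.9091 on G[6,0]
R8: Y=0.8621 on G[3,0]
R9: Y=0.007634 on G[4,5]
R10: Y=0.003876 on G[5,4]
C1: Y=0.000 on G[0,5]
R11: Y=0.003058 on G[6,1]
R12: Y=0.0001166 on G[5,7]
R13: Y=0.02732 on G[5,0]
R14: Y=0.001949 on G[3,5]
V1: row V2−V6=1.47, i_V1 at 2,6
I1: z[1]−=0.0111, z[4]+=0.0111
solve → V1=-0.03572, V2=1.470, V3=0.000, V4=0.000, V5=0.5018, V6=0.000, V7=1.391
aux → i_L1=-0.9511, i_L2=1.125, i_L3=-0.01687, i_V1=-1.125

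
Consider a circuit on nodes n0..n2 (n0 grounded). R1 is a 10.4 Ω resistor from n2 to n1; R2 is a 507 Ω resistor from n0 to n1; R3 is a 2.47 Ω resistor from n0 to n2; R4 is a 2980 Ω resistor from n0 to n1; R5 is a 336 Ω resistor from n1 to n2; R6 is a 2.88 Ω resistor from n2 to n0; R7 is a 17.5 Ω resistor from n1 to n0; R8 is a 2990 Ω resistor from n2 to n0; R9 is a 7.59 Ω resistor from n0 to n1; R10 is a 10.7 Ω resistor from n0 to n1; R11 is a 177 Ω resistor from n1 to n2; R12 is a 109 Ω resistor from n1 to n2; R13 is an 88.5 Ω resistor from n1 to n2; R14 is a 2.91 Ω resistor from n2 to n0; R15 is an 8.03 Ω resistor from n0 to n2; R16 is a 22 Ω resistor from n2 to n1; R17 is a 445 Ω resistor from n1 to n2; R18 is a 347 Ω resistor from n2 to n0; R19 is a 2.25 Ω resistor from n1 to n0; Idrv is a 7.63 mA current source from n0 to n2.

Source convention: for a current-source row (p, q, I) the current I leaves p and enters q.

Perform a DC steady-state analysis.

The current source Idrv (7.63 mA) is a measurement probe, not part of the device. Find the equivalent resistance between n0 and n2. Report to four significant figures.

R_eq = 0.7335 Ω

MNA unknowns: 2 node voltages V₁..V_2
R1: Y=0.09615 on G[2,1]
R2: Y=0.001972 on G[0,1]
R3: Y=0.4049 on G[0,2]
R4: Y=0.0003356 on G[0,1]
R5: Y=0.002976 on G[1,2]
R6: Y=0.3472 on G[2,0]
R7: Y=0.05714 on G[1,0]
R8: Y=0.0003344 on G[2,0]
R9: Y=0.1318 on G[0,1]
R10: Y=0.09346 on G[0,1]
R11: Y=0.005650 on G[1,2]
R12: Y=0.009174 on G[1,2]
R13: Y=0.01130 on G[1,2]
R14: Y=0.3436 on G[2,0]
R15: Y=0.1245 on G[0,2]
R16: Y=0.04545 on G[2,1]
R17: Y=0.002247 on G[1,2]
R18: Y=0.002882 on G[2,0]
R19: Y=0.4444 on G[1,0]
Idrv: z[0]−=0.00763, z[2]+=0.00763
solve → V1=0.001073, V2=0.005597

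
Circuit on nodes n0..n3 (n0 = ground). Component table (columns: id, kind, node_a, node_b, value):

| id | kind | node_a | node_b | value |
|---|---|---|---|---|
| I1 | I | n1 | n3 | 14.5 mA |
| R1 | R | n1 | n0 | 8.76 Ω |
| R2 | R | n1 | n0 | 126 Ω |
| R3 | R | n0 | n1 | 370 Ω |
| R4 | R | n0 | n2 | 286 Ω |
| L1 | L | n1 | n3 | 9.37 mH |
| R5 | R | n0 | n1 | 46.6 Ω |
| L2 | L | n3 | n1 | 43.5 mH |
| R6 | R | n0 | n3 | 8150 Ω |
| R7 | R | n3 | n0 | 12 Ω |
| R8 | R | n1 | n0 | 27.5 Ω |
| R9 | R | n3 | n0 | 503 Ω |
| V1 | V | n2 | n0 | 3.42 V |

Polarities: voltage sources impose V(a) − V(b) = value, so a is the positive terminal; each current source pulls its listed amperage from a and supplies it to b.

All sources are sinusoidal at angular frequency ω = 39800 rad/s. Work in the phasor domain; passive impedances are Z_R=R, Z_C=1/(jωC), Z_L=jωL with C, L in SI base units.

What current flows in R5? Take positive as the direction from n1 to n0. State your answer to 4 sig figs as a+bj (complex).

MNA unknowns: 3 node voltages V₁..V_3 plus 1 source current (V1)
I1: z[1]−=0.0145, z[3]+=0.0145
R1: Y=0.1142+0.000j on G[1,0]
R2: Y=0.007937+0.000j on G[1,0]
R3: Y=0.002703+0.000j on G[0,1]
R4: Y=0.003497+0.000j on G[0,2]
L1: Y=0.000-0.002681j on G[1,3]
R5: Y=0.02146+0.000j on G[0,1]
L2: Y=0.000-0.0005776j on G[3,1]
R6: Y=0.0001227+0.000j on G[0,3]
R7: Y=0.08333+0.000j on G[3,0]
R8: Y=0.03636+0.000j on G[1,0]
R9: Y=0.001988+0.000j on G[3,0]
V1: row V2−V0=3.42, i_V1 at 2,0
solve → V1=-0.07915-0.004432j, V2=3.420+0.000j, V3=0.1692+0.009472j
aux → i_V1=-0.01196+0.000j

-0.001699-9.510e-05j A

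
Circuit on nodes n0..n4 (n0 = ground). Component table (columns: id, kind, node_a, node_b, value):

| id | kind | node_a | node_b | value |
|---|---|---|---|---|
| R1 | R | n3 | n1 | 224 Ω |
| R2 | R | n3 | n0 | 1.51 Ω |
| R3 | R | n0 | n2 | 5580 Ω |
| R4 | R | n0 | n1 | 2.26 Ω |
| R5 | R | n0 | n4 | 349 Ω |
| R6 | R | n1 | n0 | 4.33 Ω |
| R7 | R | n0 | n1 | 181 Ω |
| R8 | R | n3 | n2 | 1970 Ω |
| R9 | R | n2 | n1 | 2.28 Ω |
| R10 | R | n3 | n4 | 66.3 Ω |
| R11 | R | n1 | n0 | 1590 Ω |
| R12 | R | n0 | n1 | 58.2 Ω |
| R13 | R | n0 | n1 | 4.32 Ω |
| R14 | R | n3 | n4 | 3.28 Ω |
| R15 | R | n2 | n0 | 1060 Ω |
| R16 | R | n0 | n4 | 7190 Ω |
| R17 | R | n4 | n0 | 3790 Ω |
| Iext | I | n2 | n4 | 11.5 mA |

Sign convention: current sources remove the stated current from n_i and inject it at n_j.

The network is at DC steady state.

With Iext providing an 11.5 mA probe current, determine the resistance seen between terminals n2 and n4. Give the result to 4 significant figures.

R_eq = 7.870 Ω

Apply KCL at each of the 4 non-ground nodes and solve the resulting linear system.
Node n1: branches {R1, R4, R6, R7, R9, R11, R12, R13} → V_1 = -0.01217
Node n2: branches {R3, R8, R9, R15, Iext} → V_2 = -0.03823
Node n3: branches {R1, R2, R8, R10, R14} → V_3 = 0.01687
Node n4: branches {R5, R10, R14, R16, R17, Iext} → V_4 = 0.05228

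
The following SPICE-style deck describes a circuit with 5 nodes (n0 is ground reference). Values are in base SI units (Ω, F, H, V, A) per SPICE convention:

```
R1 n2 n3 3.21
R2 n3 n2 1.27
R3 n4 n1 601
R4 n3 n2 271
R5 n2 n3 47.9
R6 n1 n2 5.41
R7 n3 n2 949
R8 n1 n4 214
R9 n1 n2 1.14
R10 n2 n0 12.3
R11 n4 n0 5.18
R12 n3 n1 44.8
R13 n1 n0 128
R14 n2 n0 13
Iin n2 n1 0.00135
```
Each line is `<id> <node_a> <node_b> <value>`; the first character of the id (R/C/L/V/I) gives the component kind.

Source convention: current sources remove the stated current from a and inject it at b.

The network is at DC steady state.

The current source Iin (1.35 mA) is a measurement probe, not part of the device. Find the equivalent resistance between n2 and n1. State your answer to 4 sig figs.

MNA unknowns: 4 node voltages V₁..V_4
R1: Y=0.3115 on G[2,3]
R2: Y=0.7874 on G[3,2]
R3: Y=0.001664 on G[4,1]
R4: Y=0.003690 on G[3,2]
R5: Y=0.02088 on G[2,3]
R6: Y=0.1848 on G[1,2]
R7: Y=0.001054 on G[3,2]
R8: Y=0.004673 on G[1,4]
R9: Y=0.8772 on G[1,2]
R10: Y=0.08130 on G[2,0]
R11: Y=0.1931 on G[4,0]
R12: Y=0.02232 on G[3,1]
R13: Y=0.007812 on G[1,0]
R14: Y=0.07692 on G[2,0]
Iin: z[2]−=0.00135, z[1]+=0.00135
solve → V1=0.001131, V2=-9.972e-05, V3=-7.576e-05, V4=3.595e-05

R_eq = 0.9118 Ω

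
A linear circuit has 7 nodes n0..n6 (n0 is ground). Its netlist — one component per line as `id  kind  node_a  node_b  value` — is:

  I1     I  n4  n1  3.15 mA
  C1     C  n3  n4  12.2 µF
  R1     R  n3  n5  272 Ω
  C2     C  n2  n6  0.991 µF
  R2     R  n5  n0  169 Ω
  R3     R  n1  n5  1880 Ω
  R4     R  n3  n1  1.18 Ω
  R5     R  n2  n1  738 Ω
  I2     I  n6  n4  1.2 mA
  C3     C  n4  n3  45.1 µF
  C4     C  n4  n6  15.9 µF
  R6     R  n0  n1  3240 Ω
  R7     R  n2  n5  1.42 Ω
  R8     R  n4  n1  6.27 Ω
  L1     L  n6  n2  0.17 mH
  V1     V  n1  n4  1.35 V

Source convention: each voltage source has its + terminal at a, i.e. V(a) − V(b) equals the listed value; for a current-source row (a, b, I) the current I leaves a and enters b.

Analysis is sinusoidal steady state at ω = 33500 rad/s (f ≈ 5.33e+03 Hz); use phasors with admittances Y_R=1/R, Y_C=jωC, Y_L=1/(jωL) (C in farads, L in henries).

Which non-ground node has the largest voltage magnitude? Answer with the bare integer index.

Element admittances at ω=33500 rad/s:
  I1: injects 0.00315 A into n1 (from n4)
  Y(C1) = 0.000+0.4087j S between n3,n4
  Y(R1) = 0.003676+0.000j S between n3,n5
  Y(C2) = 0.000+0.03320j S between n2,n6
  Y(R2) = 0.005917+0.000j S between n5,n0
  Y(R3) = 0.0005319+0.000j S between n1,n5
  Y(R4) = 0.8475+0.000j S between n3,n1
  Y(R5) = 0.001355+0.000j S between n2,n1
  I2: injects 0.0012 A into n4 (from n6)
  Y(C3) = 0.000+1.511j S between n4,n3
  Y(C4) = 0.000+0.5326j S between n4,n6
  Y(R6) = 0.0003086+0.000j S between n0,n1
  Y(R7) = 0.7042+0.000j S between n2,n5
  Y(R8) = 0.1595+0.000j S between n4,n1
  Y(L1) = 0.000-0.1756j S between n6,n2
  V1: constraint V(n1)−V(n4) = 1.35
Assemble and solve the 7×7 MNA system:
  V(n1)=1.271-0.01758j  V(n2)=-0.06895+0.003635j  V(n3)=0.1419-0.5157j  V(n4)=-0.07895-0.01758j  V(n5)=-0.06630+0.0009169j  V(n6)=-0.08260-0.02224j
  i(V1)=-1.172-0.4221j

1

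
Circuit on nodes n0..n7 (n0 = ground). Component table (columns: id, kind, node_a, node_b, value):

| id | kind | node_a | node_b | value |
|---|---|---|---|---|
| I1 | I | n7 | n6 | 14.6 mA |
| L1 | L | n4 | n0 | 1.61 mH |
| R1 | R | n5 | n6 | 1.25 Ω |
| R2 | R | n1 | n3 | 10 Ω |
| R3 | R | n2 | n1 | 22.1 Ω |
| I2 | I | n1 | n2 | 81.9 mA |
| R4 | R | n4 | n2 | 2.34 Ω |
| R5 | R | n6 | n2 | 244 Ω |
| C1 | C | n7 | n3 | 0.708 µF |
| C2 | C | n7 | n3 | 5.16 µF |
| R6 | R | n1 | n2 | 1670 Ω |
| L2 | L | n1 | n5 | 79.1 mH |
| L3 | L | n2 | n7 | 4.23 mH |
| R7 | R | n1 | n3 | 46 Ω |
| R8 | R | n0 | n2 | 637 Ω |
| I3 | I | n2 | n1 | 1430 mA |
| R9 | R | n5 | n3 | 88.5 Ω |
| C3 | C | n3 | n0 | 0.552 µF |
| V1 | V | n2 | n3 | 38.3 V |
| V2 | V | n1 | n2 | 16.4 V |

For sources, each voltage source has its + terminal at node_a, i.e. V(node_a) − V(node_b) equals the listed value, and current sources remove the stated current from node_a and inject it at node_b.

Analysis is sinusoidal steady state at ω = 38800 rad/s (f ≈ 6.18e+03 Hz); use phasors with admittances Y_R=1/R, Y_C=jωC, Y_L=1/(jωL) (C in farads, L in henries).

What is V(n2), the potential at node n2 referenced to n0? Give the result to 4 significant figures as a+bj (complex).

130.3+52.00j V

Apply KCL at each of the 7 non-ground nodes and solve the resulting linear system.
Node n1: branches {R2, R3, I2, R6, L2, R7, I3, V2} → V_1 = 146.7+52.00j
Node n2: branches {R3, I2, R4, R5, R6, L3, R8, I3, V1, V2} → V_2 = 130.3+52.00j
Node n3: branches {R2, C1, C2, R7, R9, C3, V1} → V_3 = 91.95+52.00j
Node n4: branches {L1, R4} → V_4 = 128.1+56.80j
Node n5: branches {R1, L2, R9} → V_5 = 103.1+51.08j
Node n6: branches {I1, R1, R5} → V_6 = 103.2+51.09j
Node n7: branches {I1, C1, C2, L3} → V_7 = 90.90+52.07j
Source currents: i(V1)=-7.884+2.220j, i(V2)=-6.063+0.01420j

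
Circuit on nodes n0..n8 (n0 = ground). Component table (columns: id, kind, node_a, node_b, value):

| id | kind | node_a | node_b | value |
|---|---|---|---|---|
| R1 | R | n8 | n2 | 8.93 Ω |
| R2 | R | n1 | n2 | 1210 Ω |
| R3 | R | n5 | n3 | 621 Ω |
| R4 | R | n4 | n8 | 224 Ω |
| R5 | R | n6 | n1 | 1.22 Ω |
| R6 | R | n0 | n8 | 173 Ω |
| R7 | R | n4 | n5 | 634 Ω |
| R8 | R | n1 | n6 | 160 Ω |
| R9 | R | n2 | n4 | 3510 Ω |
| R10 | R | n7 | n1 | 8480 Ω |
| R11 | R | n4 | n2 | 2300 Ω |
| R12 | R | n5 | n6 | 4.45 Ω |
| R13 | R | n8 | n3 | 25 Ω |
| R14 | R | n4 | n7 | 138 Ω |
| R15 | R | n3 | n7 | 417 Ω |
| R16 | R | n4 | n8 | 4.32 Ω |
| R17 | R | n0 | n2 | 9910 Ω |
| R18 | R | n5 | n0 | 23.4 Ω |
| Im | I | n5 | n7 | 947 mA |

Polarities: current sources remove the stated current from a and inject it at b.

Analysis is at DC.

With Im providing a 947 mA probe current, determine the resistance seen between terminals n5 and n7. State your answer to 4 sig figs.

R_eq = 209.0 Ω

MNA unknowns: 8 node voltages V₁..V_8
R1: Y=0.1120 on G[8,2]
R2: Y=0.0008264 on G[1,2]
R3: Y=0.001610 on G[5,3]
R4: Y=0.004464 on G[4,8]
R5: Y=0.8197 on G[6,1]
R6: Y=0.005780 on G[0,8]
R7: Y=0.001577 on G[4,5]
R8: Y=0.006250 on G[1,6]
R9: Y=0.0002849 on G[2,4]
R10: Y=0.0001179 on G[7,1]
R11: Y=0.0004348 on G[4,2]
R12: Y=0.2247 on G[5,6]
R13: Y=0.04000 on G[8,3]
R14: Y=0.007246 on G[4,7]
R15: Y=0.002398 on G[3,7]
R16: Y=0.2315 on G[4,8]
R17: Y=0.0001009 on G[0,2]
R18: Y=0.04274 on G[5,0]
Im: z[5]−=0.947, z[7]+=0.947
solve → V1=-11.51, V2=87.15, V3=89.61, V4=90.18, V5=-12.10, V6=-11.63, V7=185.8, V8=87.94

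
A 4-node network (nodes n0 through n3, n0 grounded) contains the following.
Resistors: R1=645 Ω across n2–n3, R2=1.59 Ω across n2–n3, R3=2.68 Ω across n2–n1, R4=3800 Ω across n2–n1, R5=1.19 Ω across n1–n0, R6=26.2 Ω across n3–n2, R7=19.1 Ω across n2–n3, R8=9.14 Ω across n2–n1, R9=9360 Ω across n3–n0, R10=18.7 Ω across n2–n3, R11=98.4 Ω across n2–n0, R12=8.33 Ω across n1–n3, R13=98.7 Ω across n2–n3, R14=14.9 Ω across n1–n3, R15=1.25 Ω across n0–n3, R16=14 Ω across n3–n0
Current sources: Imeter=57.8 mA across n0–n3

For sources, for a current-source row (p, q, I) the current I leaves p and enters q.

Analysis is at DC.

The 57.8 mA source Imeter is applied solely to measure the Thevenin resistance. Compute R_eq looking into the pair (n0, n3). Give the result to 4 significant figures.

Apply KCL at each of the 3 non-ground nodes and solve the resulting linear system.
Node n1: branches {R3, R4, R5, R8, R12, R14} → V_1 = 0.01776
Node n2: branches {R1, R2, R3, R4, R6, R7, R8, R10, R11, R13} → V_2 = 0.03666
Node n3: branches {R1, R2, R6, R7, R9, R10, R12, R13, R14, R15, R16, Imeter} → V_3 = 0.04877

R_eq = 0.8437 Ω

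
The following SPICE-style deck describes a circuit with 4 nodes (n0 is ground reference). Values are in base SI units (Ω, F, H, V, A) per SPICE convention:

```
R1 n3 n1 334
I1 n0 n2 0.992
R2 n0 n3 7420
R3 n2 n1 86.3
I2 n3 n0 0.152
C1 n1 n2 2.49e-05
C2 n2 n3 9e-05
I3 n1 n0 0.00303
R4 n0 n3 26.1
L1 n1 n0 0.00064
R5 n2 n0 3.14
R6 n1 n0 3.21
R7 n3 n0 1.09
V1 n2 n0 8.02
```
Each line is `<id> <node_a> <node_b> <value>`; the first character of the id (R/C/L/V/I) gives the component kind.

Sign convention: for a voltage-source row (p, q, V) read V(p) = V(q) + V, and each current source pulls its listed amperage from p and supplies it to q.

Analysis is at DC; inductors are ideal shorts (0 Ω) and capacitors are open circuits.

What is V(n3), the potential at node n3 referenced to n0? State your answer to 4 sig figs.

Element admittances at DC:
  Y(R1) = 0.002994 S between n3,n1
  I1: injects 0.992 A into n2 (from n0)
  Y(R2) = 0.0001348 S between n0,n3
  Y(R3) = 0.01159 S between n2,n1
  I2: injects 0.152 A into n0 (from n3)
  Y(C1) = 0.000 S between n1,n2
  Y(C2) = 0.000 S between n2,n3
  I3: injects 0.00303 A into n0 (from n1)
  Y(R4) = 0.03831 S between n0,n3
  L1: short n1↔n0 (DC inductor)
  Y(R5) = 0.3185 S between n2,n0
  Y(R6) = 0.3115 S between n1,n0
  Y(R7) = 0.9174 S between n3,n0
  V1: constraint V(n2)−V(n0) = 8.02
Assemble and solve the 5×5 MNA system:
  V(n1)=0.000  V(n2)=8.020  V(n3)=-0.1585
  i(L1)=0.08943  i(V1)=-1.655

-0.1585 V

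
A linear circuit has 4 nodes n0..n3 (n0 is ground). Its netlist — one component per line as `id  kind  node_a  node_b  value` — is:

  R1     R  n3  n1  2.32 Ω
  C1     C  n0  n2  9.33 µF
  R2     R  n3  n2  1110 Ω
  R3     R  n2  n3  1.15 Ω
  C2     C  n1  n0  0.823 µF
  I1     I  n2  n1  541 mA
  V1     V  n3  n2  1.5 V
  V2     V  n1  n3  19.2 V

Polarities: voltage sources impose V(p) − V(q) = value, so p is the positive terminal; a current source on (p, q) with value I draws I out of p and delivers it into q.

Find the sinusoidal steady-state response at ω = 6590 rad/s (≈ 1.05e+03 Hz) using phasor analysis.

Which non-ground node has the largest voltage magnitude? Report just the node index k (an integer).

1

Apply KCL at each of the 3 non-ground nodes and solve the resulting linear system.
Node n1: branches {R1, C2, I1, V2} → V_1 = 19.02+0.000j
Node n2: branches {C1, R2, R3, I1, V1} → V_2 = -1.678+0.000j
Node n3: branches {R1, R2, R3, V1, V2} → V_3 = -0.1779+0.000j
Source currents: i(V1)=-0.7647-0.1032j, i(V2)=-7.735-0.1032j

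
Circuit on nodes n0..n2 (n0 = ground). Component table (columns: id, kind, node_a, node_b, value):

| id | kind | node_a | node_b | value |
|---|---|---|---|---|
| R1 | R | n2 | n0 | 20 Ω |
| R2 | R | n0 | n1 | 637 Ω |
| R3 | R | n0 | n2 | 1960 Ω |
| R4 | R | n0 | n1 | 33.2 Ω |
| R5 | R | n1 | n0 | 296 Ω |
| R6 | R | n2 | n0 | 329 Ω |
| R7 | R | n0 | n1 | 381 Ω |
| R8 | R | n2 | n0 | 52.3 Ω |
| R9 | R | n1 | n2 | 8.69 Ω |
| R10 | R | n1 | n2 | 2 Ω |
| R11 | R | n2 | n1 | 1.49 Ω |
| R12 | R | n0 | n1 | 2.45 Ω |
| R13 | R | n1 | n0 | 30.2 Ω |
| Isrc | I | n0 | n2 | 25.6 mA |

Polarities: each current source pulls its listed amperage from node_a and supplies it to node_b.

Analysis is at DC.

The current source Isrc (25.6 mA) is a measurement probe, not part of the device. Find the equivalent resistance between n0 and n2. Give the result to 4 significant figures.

R_eq = 2.371 Ω

Element admittances at DC:
  Y(R1) = 0.05000 S between n2,n0
  Y(R2) = 0.001570 S between n0,n1
  Y(R3) = 0.0005102 S between n0,n2
  Y(R4) = 0.03012 S between n0,n1
  Y(R5) = 0.003378 S between n1,n0
  Y(R6) = 0.003040 S between n2,n0
  Y(R7) = 0.002625 S between n0,n1
  Y(R8) = 0.01912 S between n2,n0
  Y(R9) = 0.1151 S between n1,n2
  Y(R10) = 0.5000 S between n1,n2
  Y(R11) = 0.6711 S between n2,n1
  Y(R12) = 0.4082 S between n0,n1
  Y(R13) = 0.03311 S between n1,n0
  Isrc: injects 0.0256 A into n2 (from n0)
Assemble and solve the 2×2 MNA system:
  V(n1)=0.04424  V(n2)=0.06071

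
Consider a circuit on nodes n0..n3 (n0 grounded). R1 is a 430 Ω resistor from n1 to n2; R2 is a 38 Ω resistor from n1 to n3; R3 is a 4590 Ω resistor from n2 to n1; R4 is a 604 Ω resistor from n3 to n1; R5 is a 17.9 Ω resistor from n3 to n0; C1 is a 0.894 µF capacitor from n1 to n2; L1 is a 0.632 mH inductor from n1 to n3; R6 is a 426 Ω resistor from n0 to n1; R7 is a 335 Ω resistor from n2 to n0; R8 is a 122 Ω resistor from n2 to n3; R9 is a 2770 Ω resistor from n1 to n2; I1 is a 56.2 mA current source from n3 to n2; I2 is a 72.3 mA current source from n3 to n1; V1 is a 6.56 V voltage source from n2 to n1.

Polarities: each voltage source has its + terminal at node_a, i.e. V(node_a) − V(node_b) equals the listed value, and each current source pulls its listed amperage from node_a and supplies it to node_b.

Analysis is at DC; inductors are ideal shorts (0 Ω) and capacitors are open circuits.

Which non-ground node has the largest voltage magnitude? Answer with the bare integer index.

MNA unknowns: 3 node voltages V₁..V_3 plus 2 source currents (L1, V1)
R1: Y=0.002326 on G[1,2]
R2: Y=0.02632 on G[1,3]
R3: Y=0.0002179 on G[2,1]
R4: Y=0.001656 on G[3,1]
R5: Y=0.05587 on G[3,0]
C1: Y=0.000 on G[1,2]
L1: row V1−V3=0, i_L1 at 1,3
R6: Y=0.002347 on G[0,1]
R7: Y=0.002985 on G[2,0]
R8: Y=0.008197 on G[2,3]
R9: Y=0.0003610 on G[1,2]
I1: z[3]−=0.0562, z[2]+=0.0562
I2: z[3]−=0.0723, z[1]+=0.0723
V1: row V2−V1=6.56, i_V1 at 2,1
solve → V1=-0.3200, V2=6.240, V3=-0.3200
aux → i_L1=0.05685, i_V1=-0.03525

2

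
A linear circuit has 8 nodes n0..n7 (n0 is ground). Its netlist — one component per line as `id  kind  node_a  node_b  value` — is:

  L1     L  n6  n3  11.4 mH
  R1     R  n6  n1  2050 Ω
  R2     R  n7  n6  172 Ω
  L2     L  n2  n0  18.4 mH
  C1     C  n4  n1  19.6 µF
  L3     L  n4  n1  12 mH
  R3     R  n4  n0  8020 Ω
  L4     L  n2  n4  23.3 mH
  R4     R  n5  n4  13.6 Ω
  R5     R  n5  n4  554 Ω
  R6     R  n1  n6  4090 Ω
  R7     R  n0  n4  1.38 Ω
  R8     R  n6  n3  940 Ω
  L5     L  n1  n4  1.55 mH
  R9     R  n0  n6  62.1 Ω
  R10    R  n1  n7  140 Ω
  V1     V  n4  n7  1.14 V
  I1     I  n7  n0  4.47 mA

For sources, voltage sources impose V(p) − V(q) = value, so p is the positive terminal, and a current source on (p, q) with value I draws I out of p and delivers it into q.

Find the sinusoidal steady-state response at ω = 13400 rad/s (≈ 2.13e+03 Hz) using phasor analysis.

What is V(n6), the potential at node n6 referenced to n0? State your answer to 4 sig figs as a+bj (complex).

Element admittances at ω=13400 rad/s:
  Y(L1) = 0.000-0.006546j S between n6,n3
  Y(R1) = 0.0004878+0.000j S between n6,n1
  Y(R2) = 0.005814+0.000j S between n7,n6
  Y(L2) = 0.000-0.004056j S between n2,n0
  Y(C1) = 0.000+0.2626j S between n4,n1
  Y(L3) = 0.000-0.006219j S between n4,n1
  Y(R3) = 0.0001247+0.000j S between n4,n0
  Y(L4) = 0.000-0.003203j S between n2,n4
  Y(R4) = 0.07353+0.000j S between n5,n4
  Y(R5) = 0.001805+0.000j S between n5,n4
  Y(R6) = 0.0002445+0.000j S between n1,n6
  Y(R7) = 0.7246+0.000j S between n0,n4
  Y(R8) = 0.001064+0.000j S between n6,n3
  Y(L5) = 0.000-0.04815j S between n1,n4
  Y(R9) = 0.01610+0.000j S between n0,n6
  Y(R10) = 0.007143+0.000j S between n1,n7
  V1: constraint V(n4)−V(n7) = 1.14
  I1: injects 0.00447 A into n0 (from n7)
Assemble and solve the 8×8 MNA system:
  V(n1)=-0.001177+0.04004j  V(n2)=0.0001471-1.226e-05j  V(n3)=-0.2926+0.001288j  V(n4)=0.0003333-2.778e-05j  V(n5)=0.0003333-2.778e-05j  V(n6)=-0.2926+0.001288j  V(n7)=-1.140-2.778e-05j
  i(V1)=-0.008587-0.0002939j

-0.2926+0.001288j V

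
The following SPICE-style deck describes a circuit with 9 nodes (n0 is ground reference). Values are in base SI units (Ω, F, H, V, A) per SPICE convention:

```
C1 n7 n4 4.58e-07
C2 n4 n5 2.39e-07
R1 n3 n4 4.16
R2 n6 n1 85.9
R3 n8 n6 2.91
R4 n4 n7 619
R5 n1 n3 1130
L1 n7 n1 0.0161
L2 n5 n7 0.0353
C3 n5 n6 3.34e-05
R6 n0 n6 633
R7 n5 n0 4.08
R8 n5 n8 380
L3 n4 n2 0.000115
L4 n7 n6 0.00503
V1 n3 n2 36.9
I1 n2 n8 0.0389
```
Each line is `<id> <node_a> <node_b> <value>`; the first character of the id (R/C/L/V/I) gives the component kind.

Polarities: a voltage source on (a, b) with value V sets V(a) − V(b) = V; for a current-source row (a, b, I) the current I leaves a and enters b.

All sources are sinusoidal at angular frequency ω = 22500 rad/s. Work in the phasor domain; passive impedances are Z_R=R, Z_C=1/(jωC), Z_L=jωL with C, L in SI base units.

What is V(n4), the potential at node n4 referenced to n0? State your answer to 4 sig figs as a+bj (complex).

-0.3536+1.011j V

MNA unknowns: 8 node voltages V₁..V_8 plus 1 source current (V1)
C1: Y=0.000+0.01030j on G[7,4]
C2: Y=0.000+0.005378j on G[4,5]
R1: Y=0.2404+0.000j on G[3,4]
R2: Y=0.01164+0.000j on G[6,1]
R3: Y=0.3436+0.000j on G[8,6]
R4: Y=0.001616+0.000j on G[4,7]
R5: Y=0.0008850+0.000j on G[1,3]
L1: Y=0.000-0.002761j on G[7,1]
L2: Y=0.000-0.001259j on G[5,7]
C3: Y=0.000+0.7515j on G[5,6]
R6: Y=0.001580+0.000j on G[0,6]
R7: Y=0.2451+0.000j on G[5,0]
R8: Y=0.002632+0.000j on G[5,8]
L3: Y=0.000-0.3865j on G[4,2]
L4: Y=0.000-0.008836j on G[7,6]
V1: row V3−V2=36.9, i_V1 at 3,2
I1: z[2]−=0.0389, z[8]+=0.0389
solve → V1=1.010-0.6839j, V2=-10.74-15.64j, V3=26.16-15.64j, V4=-0.3536+1.011j, V5=-6.419e-06+9.196e-05j, V6=0.0009959-0.01427j, V7=-0.9597-4.491j, V8=0.1133-0.01416j
aux → i_V1=-6.395+4.015j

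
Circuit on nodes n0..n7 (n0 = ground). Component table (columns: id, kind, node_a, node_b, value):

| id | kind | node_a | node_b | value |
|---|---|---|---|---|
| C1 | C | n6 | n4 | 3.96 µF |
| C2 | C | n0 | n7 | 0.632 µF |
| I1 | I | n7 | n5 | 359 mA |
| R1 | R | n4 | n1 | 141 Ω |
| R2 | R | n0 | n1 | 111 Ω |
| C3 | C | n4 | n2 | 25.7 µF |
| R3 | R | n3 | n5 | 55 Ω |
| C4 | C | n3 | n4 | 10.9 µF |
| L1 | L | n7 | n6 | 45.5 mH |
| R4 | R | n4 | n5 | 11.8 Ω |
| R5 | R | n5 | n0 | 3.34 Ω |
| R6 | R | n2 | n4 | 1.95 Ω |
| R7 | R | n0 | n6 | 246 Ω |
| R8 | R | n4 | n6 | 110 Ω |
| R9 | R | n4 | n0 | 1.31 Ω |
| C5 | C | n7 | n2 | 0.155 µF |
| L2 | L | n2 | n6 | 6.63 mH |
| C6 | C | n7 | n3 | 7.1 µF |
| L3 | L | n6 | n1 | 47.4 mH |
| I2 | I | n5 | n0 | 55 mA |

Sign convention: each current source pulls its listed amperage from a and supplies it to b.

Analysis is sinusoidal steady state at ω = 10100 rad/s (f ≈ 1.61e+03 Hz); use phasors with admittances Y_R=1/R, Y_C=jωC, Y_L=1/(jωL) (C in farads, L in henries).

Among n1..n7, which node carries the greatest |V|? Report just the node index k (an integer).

Element admittances at ω=10100 rad/s:
  Y(C1) = 0.000+0.04000j S between n6,n4
  Y(C2) = 0.000+0.006383j S between n0,n7
  I1: injects 0.359 A into n5 (from n7)
  Y(R1) = 0.007092+0.000j S between n4,n1
  Y(R2) = 0.009009+0.000j S between n0,n1
  Y(C3) = 0.000+0.2596j S between n4,n2
  Y(R3) = 0.01818+0.000j S between n3,n5
  Y(C4) = 0.000+0.1101j S between n3,n4
  Y(L1) = 0.000-0.002176j S between n7,n6
  Y(R4) = 0.08475+0.000j S between n4,n5
  Y(R5) = 0.2994+0.000j S between n5,n0
  Y(R6) = 0.5128+0.000j S between n2,n4
  Y(R7) = 0.004065+0.000j S between n0,n6
  Y(R8) = 0.009091+0.000j S between n4,n6
  Y(R9) = 0.7634+0.000j S between n4,n0
  Y(C5) = 0.000+0.001566j S between n7,n2
  Y(L2) = 0.000-0.01493j S between n2,n6
  Y(C6) = 0.000+0.07171j S between n7,n3
  Y(L3) = 0.000-0.002089j S between n6,n1
  I2: injects 0.055 A into n0 (from n5)
Assemble and solve the 7×7 MNA system:
  V(n1)=-0.1881-0.05692j  V(n2)=-0.3088-0.03078j  V(n3)=-0.6656+2.645j  V(n4)=-0.2732-0.03499j  V(n5)=0.6680+0.1121j  V(n6)=0.1318-0.5792j  V(n7)=-0.6260+7.097j

7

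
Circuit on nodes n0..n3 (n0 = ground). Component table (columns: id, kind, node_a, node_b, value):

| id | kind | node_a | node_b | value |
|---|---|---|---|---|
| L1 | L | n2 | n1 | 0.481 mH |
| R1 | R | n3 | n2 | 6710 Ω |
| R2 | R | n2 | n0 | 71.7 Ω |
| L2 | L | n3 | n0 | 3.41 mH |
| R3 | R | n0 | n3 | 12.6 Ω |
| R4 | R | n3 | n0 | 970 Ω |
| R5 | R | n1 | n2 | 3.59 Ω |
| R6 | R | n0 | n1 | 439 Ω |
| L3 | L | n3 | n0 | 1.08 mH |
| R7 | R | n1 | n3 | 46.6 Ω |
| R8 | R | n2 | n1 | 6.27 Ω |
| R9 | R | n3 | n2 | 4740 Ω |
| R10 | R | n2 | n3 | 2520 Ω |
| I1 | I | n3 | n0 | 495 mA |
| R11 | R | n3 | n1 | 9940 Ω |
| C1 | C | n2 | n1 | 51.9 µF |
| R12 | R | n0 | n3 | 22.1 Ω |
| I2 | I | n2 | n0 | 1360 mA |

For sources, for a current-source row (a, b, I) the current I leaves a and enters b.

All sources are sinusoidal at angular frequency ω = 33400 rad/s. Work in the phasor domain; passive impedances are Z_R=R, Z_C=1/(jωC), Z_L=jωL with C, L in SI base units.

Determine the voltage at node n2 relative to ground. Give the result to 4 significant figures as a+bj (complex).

-40.47-1.129j V

MNA unknowns: 3 node voltages V₁..V_3
L1: Y=0.000-0.06225j on G[2,1]
R1: Y=0.0001490+0.000j on G[3,2]
R2: Y=0.01395+0.000j on G[2,0]
L2: Y=0.000-0.008780j on G[3,0]
R3: Y=0.07937+0.000j on G[0,3]
R4: Y=0.001031+0.000j on G[3,0]
R5: Y=0.2786+0.000j on G[1,2]
R6: Y=0.002278+0.000j on G[0,1]
L3: Y=0.000-0.02772j on G[3,0]
R7: Y=0.02146+0.000j on G[1,3]
R8: Y=0.1595+0.000j on G[2,1]
R9: Y=0.0002110+0.000j on G[3,2]
R10: Y=0.0003968+0.000j on G[2,3]
I1: z[3]−=0.495, z[0]+=0.495
R11: Y=0.0001006+0.000j on G[3,1]
C1: Y=0.000+1.733j on G[2,1]
R12: Y=0.04525+0.000j on G[0,3]
I2: z[2]−=1.36, z[0]+=1.36
solve → V1=-40.36-1.563j, V2=-40.47-1.129j, V3=-8.838-2.414j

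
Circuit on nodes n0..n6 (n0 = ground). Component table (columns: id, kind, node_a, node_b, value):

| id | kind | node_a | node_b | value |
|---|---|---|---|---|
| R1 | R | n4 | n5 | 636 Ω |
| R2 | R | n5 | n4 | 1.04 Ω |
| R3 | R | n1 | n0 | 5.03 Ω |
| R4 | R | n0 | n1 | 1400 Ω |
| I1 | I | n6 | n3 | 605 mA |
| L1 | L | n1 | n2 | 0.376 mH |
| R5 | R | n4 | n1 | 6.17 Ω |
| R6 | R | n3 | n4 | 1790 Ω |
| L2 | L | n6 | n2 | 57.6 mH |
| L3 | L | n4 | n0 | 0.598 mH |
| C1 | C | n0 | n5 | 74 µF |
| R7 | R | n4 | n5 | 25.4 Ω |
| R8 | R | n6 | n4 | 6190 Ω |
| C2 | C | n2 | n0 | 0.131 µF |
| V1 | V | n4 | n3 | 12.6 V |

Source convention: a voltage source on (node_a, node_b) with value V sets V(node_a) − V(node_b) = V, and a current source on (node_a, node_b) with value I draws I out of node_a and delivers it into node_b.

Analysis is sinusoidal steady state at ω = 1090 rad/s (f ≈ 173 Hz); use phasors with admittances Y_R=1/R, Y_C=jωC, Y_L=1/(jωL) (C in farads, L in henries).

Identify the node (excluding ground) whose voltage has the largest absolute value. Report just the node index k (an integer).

Apply KCL at each of the 6 non-ground nodes and solve the resulting linear system.
Node n1: branches {R3, R4, L1, R5} → V_1 = -1.664+0.1201j
Node n2: branches {L1, L2, C2} → V_2 = -1.667-0.1277j
Node n3: branches {I1, R6, V1} → V_3 = -12.58+0.2283j
Node n4: branches {R1, R2, R5, R6, L3, R7, R8, V1} → V_4 = 0.01733+0.2283j
Node n5: branches {R1, R2, C1, R7} → V_5 = 0.03547+0.2255j
Node n6: branches {I1, L2, R8} → V_6 = -2.056-38.09j
Source currents: i(V1)=-0.6120+0.000j

6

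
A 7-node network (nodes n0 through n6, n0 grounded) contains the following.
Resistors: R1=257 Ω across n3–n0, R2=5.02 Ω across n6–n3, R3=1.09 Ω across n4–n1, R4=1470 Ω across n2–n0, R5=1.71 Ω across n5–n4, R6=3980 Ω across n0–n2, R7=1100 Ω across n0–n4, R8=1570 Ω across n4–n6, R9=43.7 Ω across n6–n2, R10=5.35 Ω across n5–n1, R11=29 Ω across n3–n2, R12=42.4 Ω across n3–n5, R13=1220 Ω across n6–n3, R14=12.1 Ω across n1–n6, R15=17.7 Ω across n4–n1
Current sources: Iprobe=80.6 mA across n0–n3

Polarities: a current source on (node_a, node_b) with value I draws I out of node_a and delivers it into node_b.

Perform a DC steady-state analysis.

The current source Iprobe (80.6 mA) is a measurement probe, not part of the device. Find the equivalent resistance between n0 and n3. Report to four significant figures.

MNA unknowns: 6 node voltages V₁..V_6
R1: Y=0.003891 on G[3,0]
R2: Y=0.1992 on G[6,3]
R3: Y=0.9174 on G[4,1]
R4: Y=0.0006803 on G[2,0]
R5: Y=0.5848 on G[5,4]
R6: Y=0.0002513 on G[0,2]
R7: Y=0.0009091 on G[0,4]
R8: Y=0.0006369 on G[4,6]
R9: Y=0.02288 on G[6,2]
R10: Y=0.1869 on G[5,1]
R11: Y=0.03448 on G[3,2]
R12: Y=0.02358 on G[3,5]
R13: Y=0.0008197 on G[6,3]
R14: Y=0.08264 on G[1,6]
R15: Y=0.05650 on G[4,1]
Iprobe: z[0]−=0.0806, z[3]+=0.0806
solve → V1=13.96, V2=13.88, V3=14.13, V4=13.95, V5=13.96, V6=14.07

R_eq = 175.3 Ω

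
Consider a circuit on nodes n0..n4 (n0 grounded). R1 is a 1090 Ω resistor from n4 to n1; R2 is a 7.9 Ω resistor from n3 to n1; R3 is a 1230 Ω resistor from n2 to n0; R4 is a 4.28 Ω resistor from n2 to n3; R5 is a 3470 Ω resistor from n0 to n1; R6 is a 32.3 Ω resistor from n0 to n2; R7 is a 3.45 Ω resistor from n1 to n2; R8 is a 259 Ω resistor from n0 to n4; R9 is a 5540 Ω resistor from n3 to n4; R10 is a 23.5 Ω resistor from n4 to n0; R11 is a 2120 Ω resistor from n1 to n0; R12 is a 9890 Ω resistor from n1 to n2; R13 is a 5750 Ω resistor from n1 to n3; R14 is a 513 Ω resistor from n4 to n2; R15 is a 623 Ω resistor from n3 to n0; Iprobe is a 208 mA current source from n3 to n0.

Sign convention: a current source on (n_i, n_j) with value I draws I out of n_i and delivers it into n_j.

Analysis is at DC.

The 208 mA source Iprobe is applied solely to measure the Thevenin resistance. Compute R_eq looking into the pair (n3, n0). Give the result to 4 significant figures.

Apply KCL at each of the 4 non-ground nodes and solve the resulting linear system.
Node n1: branches {R1, R2, R5, R7, R11, R12, R13} → V_1 = -5.747
Node n2: branches {R3, R4, R6, R7, R12, R14} → V_2 = -5.586
Node n3: branches {R2, R4, R9, R13, R15, Iprobe} → V_3 = -6.189
Node n4: branches {R1, R8, R9, R10, R14} → V_4 = -0.3493

R_eq = 29.76 Ω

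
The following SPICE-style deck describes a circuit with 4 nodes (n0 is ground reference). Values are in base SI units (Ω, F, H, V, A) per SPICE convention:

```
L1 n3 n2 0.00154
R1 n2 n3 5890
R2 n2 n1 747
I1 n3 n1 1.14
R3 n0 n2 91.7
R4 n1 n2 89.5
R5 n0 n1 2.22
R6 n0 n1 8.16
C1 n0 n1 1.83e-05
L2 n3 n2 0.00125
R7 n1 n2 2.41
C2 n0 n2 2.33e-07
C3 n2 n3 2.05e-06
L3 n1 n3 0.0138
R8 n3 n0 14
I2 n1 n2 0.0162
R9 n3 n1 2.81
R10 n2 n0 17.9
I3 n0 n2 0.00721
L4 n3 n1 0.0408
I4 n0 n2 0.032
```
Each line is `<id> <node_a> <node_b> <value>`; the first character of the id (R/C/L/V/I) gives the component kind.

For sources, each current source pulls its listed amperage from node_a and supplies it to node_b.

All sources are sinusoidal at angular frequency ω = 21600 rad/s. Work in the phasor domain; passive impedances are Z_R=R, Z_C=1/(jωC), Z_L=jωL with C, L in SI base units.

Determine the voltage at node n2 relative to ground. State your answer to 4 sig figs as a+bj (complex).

0.3085+0.006550j V

MNA unknowns: 3 node voltages V₁..V_3
L1: Y=0.000-0.03006j on G[3,2]
R1: Y=0.0001698+0.000j on G[2,3]
R2: Y=0.001339+0.000j on G[2,1]
I1: z[3]−=1.14, z[1]+=1.14
R3: Y=0.01091+0.000j on G[0,2]
R4: Y=0.01117+0.000j on G[1,2]
R5: Y=0.4505+0.000j on G[0,1]
R6: Y=0.1225+0.000j on G[0,1]
C1: Y=0.000+0.3953j on G[0,1]
L2: Y=0.000-0.03704j on G[3,2]
R7: Y=0.4149+0.000j on G[1,2]
C2: Y=0.000+0.005033j on G[0,2]
C3: Y=0.000+0.04428j on G[2,3]
L3: Y=0.000-0.003355j on G[1,3]
R8: Y=0.07143+0.000j on G[3,0]
I2: z[1]−=0.0162, z[2]+=0.0162
R9: Y=0.3559+0.000j on G[3,1]
R10: Y=0.05587+0.000j on G[2,0]
I3: z[0]−=0.00721, z[2]+=0.00721
L4: Y=0.000-0.001135j on G[3,1]
I4: z[0]−=0.032, z[2]+=0.032
solve → V1=0.2438-0.1357j, V2=0.3085+0.006550j, V3=-2.446-0.2883j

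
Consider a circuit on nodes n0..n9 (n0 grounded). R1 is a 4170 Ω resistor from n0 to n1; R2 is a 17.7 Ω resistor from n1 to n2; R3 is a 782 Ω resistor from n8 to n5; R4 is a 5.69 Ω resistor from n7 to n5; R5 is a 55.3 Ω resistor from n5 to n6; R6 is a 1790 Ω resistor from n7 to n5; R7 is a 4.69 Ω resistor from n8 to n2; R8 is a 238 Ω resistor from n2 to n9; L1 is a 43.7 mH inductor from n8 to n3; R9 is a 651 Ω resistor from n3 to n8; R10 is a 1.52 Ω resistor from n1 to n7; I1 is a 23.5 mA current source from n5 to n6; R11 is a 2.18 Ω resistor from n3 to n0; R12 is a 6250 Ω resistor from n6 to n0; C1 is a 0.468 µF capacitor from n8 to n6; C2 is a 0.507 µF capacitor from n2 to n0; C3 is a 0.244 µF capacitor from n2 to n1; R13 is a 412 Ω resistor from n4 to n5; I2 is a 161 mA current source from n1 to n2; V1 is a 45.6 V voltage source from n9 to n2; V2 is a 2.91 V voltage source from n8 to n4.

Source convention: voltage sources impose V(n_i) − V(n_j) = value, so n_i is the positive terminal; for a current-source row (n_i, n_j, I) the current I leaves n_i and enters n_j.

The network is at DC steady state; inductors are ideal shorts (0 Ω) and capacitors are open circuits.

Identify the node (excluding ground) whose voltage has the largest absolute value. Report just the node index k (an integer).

9

Element admittances at DC:
  Y(R1) = 0.0002398 S between n0,n1
  Y(R2) = 0.05650 S between n1,n2
  Y(R3) = 0.001279 S between n8,n5
  Y(R4) = 0.1757 S between n7,n5
  Y(R5) = 0.01808 S between n5,n6
  Y(R6) = 0.0005587 S between n7,n5
  Y(R7) = 0.2132 S between n8,n2
  Y(R8) = 0.004202 S between n2,n9
  L1: short n8↔n3 (DC inductor)
  Y(R9) = 0.001536 S between n3,n8
  Y(R10) = 0.6579 S between n1,n7
  I1: injects 0.0235 A into n6 (from n5)
  Y(R11) = 0.4587 S between n3,n0
  Y(R12) = 0.0001600 S between n6,n0
  Y(C1) = 0.000 S between n8,n6
  Y(C2) = 0.000 S between n2,n0
  Y(C3) = 0.000 S between n2,n1
  Y(R13) = 0.002427 S between n4,n5
  I2: injects 0.161 A into n2 (from n1)
  V1: constraint V(n9)−V(n2) = 45.6
  V2: constraint V(n8)−V(n4) = 2.91
Assemble and solve the 12×12 MNA system:
  V(n1)=-2.759  V(n2)=0.02056  V(n3)=0.001939  V(n4)=-2.908  V(n5)=-2.735  V(n6)=-1.423  V(n7)=-2.754  V(n8)=0.001939  V(n9)=45.62
  i(L1)=0.0008893  i(V1)=-0.1916  i(V2)=-0.0004198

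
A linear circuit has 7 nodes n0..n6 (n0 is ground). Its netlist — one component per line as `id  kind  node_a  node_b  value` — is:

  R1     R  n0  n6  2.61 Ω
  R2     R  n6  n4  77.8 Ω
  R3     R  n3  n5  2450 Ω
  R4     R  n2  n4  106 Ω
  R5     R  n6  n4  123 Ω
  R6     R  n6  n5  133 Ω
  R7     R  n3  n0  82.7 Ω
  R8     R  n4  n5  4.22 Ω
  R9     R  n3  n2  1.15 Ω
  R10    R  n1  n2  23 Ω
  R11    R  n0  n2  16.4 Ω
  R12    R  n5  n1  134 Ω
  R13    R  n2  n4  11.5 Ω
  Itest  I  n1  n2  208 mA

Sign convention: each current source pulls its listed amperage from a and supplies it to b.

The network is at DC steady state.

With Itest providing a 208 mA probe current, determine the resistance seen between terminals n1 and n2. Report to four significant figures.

Element admittances at DC:
  Y(R1) = 0.3831 S between n0,n6
  Y(R2) = 0.01285 S between n6,n4
  Y(R3) = 0.0004082 S between n3,n5
  Y(R4) = 0.009434 S between n2,n4
  Y(R5) = 0.008130 S between n6,n4
  Y(R6) = 0.007519 S between n6,n5
  Y(R7) = 0.01209 S between n3,n0
  Y(R8) = 0.2370 S between n4,n5
  Y(R9) = 0.8696 S between n3,n2
  Y(R10) = 0.04348 S between n1,n2
  Y(R11) = 0.06098 S between n0,n2
  Y(R12) = 0.007463 S between n5,n1
  Y(R13) = 0.08696 S between n2,n4
  Itest: injects 0.208 A into n2 (from n1)
Assemble and solve the 6×6 MNA system:
  V(n1)=-4.063  V(n2)=0.07123  V(n3)=0.07009  V(n4)=-0.1666  V(n5)=-0.2769  V(n6)=-0.01355

R_eq = 19.88 Ω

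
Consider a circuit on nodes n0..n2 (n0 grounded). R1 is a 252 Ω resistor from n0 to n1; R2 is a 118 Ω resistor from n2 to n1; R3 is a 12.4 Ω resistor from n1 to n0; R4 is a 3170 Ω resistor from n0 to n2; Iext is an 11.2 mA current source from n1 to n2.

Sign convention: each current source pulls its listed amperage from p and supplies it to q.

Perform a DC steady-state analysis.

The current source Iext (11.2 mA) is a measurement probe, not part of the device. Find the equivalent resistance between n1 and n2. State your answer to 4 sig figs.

R_eq = 113.8 Ω

MNA unknowns: 2 node voltages V₁..V_2
R1: Y=0.003968 on G[0,1]
R2: Y=0.008475 on G[2,1]
R3: Y=0.08065 on G[1,0]
R4: Y=0.0003155 on G[0,2]
Iext: z[1]−=0.0112, z[2]+=0.0112
solve → V1=-0.004733, V2=1.270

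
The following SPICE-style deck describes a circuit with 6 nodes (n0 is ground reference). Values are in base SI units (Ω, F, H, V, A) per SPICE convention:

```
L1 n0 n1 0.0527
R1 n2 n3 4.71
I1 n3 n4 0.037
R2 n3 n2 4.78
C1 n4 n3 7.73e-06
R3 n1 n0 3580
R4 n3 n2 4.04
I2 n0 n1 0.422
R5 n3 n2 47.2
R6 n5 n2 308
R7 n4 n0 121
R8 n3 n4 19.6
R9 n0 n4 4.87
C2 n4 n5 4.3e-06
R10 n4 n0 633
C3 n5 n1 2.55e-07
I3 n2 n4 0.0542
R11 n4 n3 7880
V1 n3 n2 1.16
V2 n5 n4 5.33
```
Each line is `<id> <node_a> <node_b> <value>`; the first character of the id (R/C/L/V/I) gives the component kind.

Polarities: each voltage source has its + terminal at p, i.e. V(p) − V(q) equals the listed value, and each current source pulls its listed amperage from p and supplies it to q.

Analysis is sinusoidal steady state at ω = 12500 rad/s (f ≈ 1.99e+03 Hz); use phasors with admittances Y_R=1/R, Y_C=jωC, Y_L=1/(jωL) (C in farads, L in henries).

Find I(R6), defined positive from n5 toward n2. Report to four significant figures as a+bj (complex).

Element admittances at ω=12500 rad/s:
  Y(L1) = 0.000-0.001518j S between n0,n1
  Y(R1) = 0.2123+0.000j S between n2,n3
  I1: injects 0.037 A into n4 (from n3)
  Y(R2) = 0.2092+0.000j S between n3,n2
  Y(C1) = 0.000+0.09663j S between n4,n3
  Y(R3) = 0.0002793+0.000j S between n1,n0
  Y(R4) = 0.2475+0.000j S between n3,n2
  I2: injects 0.422 A into n1 (from n0)
  Y(R5) = 0.02119+0.000j S between n3,n2
  Y(R6) = 0.003247+0.000j S between n5,n2
  Y(R7) = 0.008264+0.000j S between n4,n0
  Y(R8) = 0.05102+0.000j S between n3,n4
  Y(R9) = 0.2053+0.000j S between n0,n4
  Y(C2) = 0.000+0.05375j S between n4,n5
  Y(R10) = 0.001580+0.000j S between n4,n0
  Y(C3) = 0.000+0.003187j S between n5,n1
  I3: injects 0.0542 A into n4 (from n2)
  Y(R11) = 0.0001269+0.000j S between n4,n3
  V1: constraint V(n3)−V(n2) = 1.16
  V2: constraint V(n5)−V(n4) = 5.33
Assemble and solve the 7×7 MNA system:
  V(n1)=57.49-241.8j  V(n2)=2.122+1.271j  V(n3)=3.282+1.271j  V(n4)=3.592+0.7194j  V(n5)=8.922+0.7194j
  i(V1)=-0.7685+0.001789j  i(V2)=0.7509-0.1299j

0.02208-0.001789j A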